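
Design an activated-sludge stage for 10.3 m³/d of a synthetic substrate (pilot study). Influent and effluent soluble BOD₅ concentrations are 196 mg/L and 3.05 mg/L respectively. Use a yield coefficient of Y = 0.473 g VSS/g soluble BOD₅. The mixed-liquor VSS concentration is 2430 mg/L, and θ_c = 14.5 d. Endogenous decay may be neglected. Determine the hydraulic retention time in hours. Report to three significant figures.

τ ≈ 13.1 h

With k_d = 0 the design equation reduces to V = Y Q (S₀−S) θ_c / X = 0.473 × 10.3 × (196 − 3.05) × 14.5 / 2430 = 5.609 m³.
HRT = V/Q = 5.609 m³ / 10.3 m³·d⁻¹ = 0.5446 d × 24 = 13.07 h.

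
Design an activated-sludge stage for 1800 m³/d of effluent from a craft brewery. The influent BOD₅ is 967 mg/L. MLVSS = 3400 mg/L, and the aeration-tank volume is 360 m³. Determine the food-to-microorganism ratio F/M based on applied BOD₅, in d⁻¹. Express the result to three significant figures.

F/M ≈ 1.42 d⁻¹

F/M = Q·S₀ / (V·X) = 1800 × 967 / (360.0 × 3400) = 1.422 g BOD₅·(g VSS·d)⁻¹.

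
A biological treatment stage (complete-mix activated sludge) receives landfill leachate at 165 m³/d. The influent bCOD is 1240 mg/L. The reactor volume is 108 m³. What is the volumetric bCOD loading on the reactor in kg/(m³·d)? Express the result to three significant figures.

L_v ≈ 1.89 kg bCOD/(m³·d)

Applied bCOD load per unit volume = Q·S₀/V = (165 × 1240/1000)/108.0 = 1.894 kg bCOD·m⁻³·d⁻¹.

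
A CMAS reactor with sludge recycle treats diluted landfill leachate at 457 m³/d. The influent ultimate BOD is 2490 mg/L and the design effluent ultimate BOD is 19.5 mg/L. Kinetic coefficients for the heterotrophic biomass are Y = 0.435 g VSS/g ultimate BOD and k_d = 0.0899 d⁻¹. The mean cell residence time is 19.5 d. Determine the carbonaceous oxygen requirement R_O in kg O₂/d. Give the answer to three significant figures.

Correct the yield for decay: Y_obs = Y/(1 + k_d θ_c) = 0.435 / (1 + 0.0899 × 19.5) = 0.435 / 2.753 = 0.1580.
Substrate removed = Q·(S₀ − S) = 457 m³/d × (2490 − 19.5) g/m³ = 1.13×10^6 g/d = 1129 kg/d.
Net sludge production P_X = 0.1580 × 1129 = 178.4 kg VSS/d.
R_O = Q·(S₀ − S) − 1.42·P_X = 1129 − 1.42 × 178.4 = 875.7 kg O₂/d.

R_O ≈ 876 kg O₂/d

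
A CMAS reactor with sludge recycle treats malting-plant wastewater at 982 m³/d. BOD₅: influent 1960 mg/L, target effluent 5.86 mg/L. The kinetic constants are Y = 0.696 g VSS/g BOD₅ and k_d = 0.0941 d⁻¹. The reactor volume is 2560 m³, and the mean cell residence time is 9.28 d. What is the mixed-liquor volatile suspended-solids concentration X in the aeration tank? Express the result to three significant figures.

X ≈ 2580 mg/L

Solving the biomass balance for X: X = Y Q (S₀−S) θ_c / [V (1+k_d θ_c)] = 0.696 × 982 × (1960 − 5.86) × 9.28 / [2560 × (1 + 0.0941 × 9.28)] = 2585 mg/L.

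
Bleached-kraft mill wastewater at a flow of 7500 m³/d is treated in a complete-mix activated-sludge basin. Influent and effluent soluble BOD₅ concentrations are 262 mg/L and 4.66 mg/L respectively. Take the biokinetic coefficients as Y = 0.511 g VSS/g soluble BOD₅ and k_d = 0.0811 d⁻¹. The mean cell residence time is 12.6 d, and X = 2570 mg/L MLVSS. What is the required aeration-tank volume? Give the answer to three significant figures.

V ≈ 2390 m³

From the SRT design equation V = Y Q (S₀−S) θ_c / [X (1 + k_d θ_c)] = 0.511 × 7500 × (262 − 4.66) × 12.6 / [2570 × (1 + 0.0811 × 12.6)] = 1.24×10^7 / 5196 = 2392 m³.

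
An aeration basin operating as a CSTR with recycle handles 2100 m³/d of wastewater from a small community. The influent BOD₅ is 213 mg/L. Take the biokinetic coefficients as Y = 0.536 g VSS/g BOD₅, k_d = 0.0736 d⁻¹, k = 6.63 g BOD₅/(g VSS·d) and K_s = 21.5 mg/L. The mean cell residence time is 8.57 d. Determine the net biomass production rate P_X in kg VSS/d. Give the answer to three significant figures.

From the Monod/SRT balance for a CMAS, S = K_s·(1+k_d θ_c)/[θ_c·(Y k − k_d) − 1] = 21.5 × (1 + 0.0736 × 8.57) / [8.57 × (0.536 × 6.63 − 0.0736) − 1] = 35.06 / 28.82 = 1.216 mg/L.
The observed yield is Y_obs = Y/(1 + k_d·θ_c) = 0.536 / (1 + 0.0736 × 8.57) = 0.536 / 1.631 = 0.3287 g VSS per g BOD₅ removed.
Q·(S₀ − S) = 2100 × (213 − 1.22) × 10⁻³ = 444.7 kg/d removed.
Biomass produced: P_X = Y_obs·Q·ΔS = 0.3287 × 444.7 ≈ 146.2 kg VSS/d.

P_X ≈ 146 kg VSS/d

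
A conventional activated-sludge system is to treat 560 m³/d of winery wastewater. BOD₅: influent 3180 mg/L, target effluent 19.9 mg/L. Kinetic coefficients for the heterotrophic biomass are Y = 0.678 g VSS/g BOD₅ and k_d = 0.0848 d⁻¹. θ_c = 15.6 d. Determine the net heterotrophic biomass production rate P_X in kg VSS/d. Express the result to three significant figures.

P_X ≈ 517 kg VSS/d

The observed yield is Y_obs = Y/(1 + k_d·θ_c) = 0.678 / (1 + 0.0848 × 15.6) = 0.678 / 2.323 = 0.2919 g VSS per g BOD₅ removed.
Mass of BOD₅ removed per day: Q(S₀ − S) = 560 × 3160 g/m³ = 1770 kg/d.
Net biomass production P_X = Y_obs × Q·(S₀ − S) = 0.2919 × 1770 = 516.5 kg VSS/d.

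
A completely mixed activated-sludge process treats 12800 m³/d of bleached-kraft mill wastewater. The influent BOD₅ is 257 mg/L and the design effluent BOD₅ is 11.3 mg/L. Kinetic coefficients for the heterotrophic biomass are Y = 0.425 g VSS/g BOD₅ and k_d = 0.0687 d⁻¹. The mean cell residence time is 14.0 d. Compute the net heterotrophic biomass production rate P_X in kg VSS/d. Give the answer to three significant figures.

P_X ≈ 681 kg VSS/d

Observed yield with endogenous decay: Y_obs = Y / (1 + k_d·θ_c) = 0.425 / (1 + 0.0687 × 14.0) = 0.425 / 1.962 = 0.2166 g VSS/g BOD₅.
ΔS = 257 − 11.3 = 245.7 mg/L, so the substrate removal rate is 12800 × 245.7/1000 = 3145 kg BOD₅/d.
So the net sludge growth is P_X = 0.2166 × 3145 = 681.3 kg VSS/d.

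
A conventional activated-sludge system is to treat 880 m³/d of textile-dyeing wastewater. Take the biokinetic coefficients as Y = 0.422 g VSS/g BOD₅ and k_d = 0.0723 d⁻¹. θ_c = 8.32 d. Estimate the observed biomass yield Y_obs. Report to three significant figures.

Correct the yield for decay: Y_obs = Y/(1 + k_d θ_c) = 0.422 / (1 + 0.0723 × 8.32) = 0.422 / 1.602 = 0.2635.

Y_obs ≈ 0.263 g VSS/g BOD₅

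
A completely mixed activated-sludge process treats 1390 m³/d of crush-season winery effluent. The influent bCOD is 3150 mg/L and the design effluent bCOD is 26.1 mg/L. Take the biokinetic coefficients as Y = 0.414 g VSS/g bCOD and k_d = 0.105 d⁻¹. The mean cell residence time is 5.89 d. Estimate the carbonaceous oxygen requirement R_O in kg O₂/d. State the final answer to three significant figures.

Correct the yield for decay: Y_obs = Y/(1 + k_d θ_c) = 0.414 / (1 + 0.105 × 5.89) = 0.414 / 1.618 = 0.2558.
ΔS = 3150 − 26.1 = 3124 mg/L, so the substrate removal rate is 1390 × 3124/1000 = 4342 kg bCOD/d.
Biomass synthesised: P_X = Y_obs × 4342 = 1111 kg VSS/d.
Carbonaceous O₂ demand = substrate oxidised − cell-mass equivalent = 4342 − 1.42 × 1111 = 2765 kg O₂/d.

R_O ≈ 2760 kg O₂/d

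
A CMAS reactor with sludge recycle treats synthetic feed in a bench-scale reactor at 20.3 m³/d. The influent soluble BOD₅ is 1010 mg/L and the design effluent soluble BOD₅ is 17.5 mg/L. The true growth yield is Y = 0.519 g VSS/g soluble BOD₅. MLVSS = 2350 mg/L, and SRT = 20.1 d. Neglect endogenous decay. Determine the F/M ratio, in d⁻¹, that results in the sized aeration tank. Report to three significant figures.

F/M ≈ 0.0976 d⁻¹

V·X = Y·Q·ΔS·θ_c gives V = 0.519 × 20.3 × (1010 − 17.5) × 20.1 / 2350 = 89.44 m³.
Food-to-microorganism ratio F/M = Q S₀ / (V X) = 20.3 × 1010 / (89.44 × 2350) = 0.09755 d⁻¹.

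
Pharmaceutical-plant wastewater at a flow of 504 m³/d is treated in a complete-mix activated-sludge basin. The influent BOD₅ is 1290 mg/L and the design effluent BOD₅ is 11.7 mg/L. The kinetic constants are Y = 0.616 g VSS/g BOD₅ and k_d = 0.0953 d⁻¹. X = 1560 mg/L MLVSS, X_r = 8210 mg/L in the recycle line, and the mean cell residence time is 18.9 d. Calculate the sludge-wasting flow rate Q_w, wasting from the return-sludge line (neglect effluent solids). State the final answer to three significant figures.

Q_w ≈ 17.3 m³/d

Rearranging the biomass balance for a CMAS with decay, V = Y·Q·ΔS·θ_c / [X·(1+k_d θ_c)] = 0.616 × 504 × (1290 − 11.7) × 18.9 / [1560 × (1 + 0.0953 × 18.9)] = 7.5×10^6 / 4370 = 1716 m³.
Wasting from the return line (neglecting effluent solids): Q_w = V·X / (θ_c·X_r) = 1716 × 1560 / (18.9 × 8210) = 17.26 m³/d.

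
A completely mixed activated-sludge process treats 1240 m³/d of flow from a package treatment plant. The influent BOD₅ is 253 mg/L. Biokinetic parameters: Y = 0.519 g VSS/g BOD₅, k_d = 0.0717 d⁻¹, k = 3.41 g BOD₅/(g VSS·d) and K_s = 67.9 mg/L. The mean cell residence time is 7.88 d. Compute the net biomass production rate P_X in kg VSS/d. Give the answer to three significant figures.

For a completely mixed reactor with recycle the Lawrence–McCarty relation gives S = K_s·(1 + k_d·θ_c) / [θ_c·(Y·k − k_d) − 1] = 67.9 × (1 + 0.0717 × 7.88) / [7.88 × (0.519 × 3.41 − 0.0717) − 1] = 106.3 / 12.38 = 8.583 mg/L.
Observed yield with endogenous decay: Y_obs = Y / (1 + k_d·θ_c) = 0.519 / (1 + 0.0717 × 7.88) = 0.519 / 1.565 = 0.3316 g VSS/g BOD₅.
ΔS = 253 − 8.58 = 244.4 mg/L, so the substrate removal rate is 1240 × 244.4/1000 = 303.1 kg BOD₅/d.
P_X = Y_obs · Q(S₀ − S) = 0.3316 × 303.1 = 100.5 kg VSS/d.

P_X ≈ 101 kg VSS/d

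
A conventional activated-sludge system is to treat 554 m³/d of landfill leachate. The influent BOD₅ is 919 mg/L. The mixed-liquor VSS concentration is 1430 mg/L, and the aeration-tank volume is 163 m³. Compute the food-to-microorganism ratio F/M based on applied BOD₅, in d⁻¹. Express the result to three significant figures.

F/M ≈ 2.18 d⁻¹

Food-to-microorganism ratio F/M = Q S₀ / (V X) = 554 × 919 / (163.0 × 1430) = 2.184 d⁻¹.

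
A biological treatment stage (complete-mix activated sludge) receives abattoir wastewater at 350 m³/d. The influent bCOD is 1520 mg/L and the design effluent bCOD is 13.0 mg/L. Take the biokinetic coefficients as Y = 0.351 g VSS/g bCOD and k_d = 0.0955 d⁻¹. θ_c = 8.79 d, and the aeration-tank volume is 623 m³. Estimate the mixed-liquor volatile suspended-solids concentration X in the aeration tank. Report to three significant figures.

X = Y·Q·ΔS·θ_c / [V·(1 + k_d θ_c)] = 0.351 × 350 × (1520 − 13.0) × 8.79 / [623 × (1 + 0.0955 × 8.79)] = 1420 mg/L.

X ≈ 1420 mg/L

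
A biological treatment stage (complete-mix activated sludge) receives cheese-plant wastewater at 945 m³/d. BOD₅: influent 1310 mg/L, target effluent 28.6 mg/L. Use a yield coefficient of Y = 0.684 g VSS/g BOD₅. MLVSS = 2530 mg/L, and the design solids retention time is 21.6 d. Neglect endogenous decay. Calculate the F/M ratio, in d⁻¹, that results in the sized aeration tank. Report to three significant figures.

F/M ≈ 0.0692 d⁻¹

Biomass mass balance (decay neglected): V·X = Y·Q·(S₀ − S)·θ_c, so V = 0.684 × 945 × (1310 − 28.6) × 21.6 / 2530 = 7071 m³.
Food-to-microorganism ratio F/M = Q S₀ / (V X) = 945 × 1310 / (7071 × 2530) = 0.06920 d⁻¹.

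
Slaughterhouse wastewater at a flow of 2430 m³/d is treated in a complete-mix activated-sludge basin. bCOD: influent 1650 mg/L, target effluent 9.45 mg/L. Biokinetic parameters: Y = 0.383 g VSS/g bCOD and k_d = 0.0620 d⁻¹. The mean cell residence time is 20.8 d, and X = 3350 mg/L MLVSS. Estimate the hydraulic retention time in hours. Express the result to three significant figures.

τ ≈ 40.9 h

Rearranging the biomass balance for a CMAS with decay, V = Y·Q·ΔS·θ_c / [X·(1+k_d θ_c)] = 0.383 × 2430 × (1650 − 9.45) × 20.8 / [3350 × (1 + 0.0620 × 20.8)] = 3.18×10^7 / 7670 = 4141 m³.
HRT = V/Q = 4141 m³ / 2430 m³·d⁻¹ = 1.704 d × 24 = 40.89 h.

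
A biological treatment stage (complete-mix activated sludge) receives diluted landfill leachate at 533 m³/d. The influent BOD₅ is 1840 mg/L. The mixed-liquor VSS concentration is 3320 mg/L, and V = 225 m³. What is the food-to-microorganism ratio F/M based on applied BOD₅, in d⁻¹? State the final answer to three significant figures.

F/M ≈ 1.31 d⁻¹

F/M = Q·S₀ / (V·X) = 533 × 1840 / (225.0 × 3320) = 1.313 g BOD₅·(g VSS·d)⁻¹.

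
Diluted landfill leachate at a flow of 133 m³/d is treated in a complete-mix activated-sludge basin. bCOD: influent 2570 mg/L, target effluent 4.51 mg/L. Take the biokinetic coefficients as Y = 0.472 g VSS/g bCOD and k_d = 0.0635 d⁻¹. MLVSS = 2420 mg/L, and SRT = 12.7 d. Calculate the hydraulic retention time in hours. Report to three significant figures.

τ ≈ 84.4 h

Rearranging the biomass balance for a CMAS with decay, V = Y·Q·ΔS·θ_c / [X·(1+k_d θ_c)] = 0.472 × 133 × (2570 − 4.51) × 12.7 / [2420 × (1 + 0.0635 × 12.7)] = 2.05×10^6 / 4372 = 467.9 m³.
HRT = V/Q = 467.9 m³ / 133 m³·d⁻¹ = 3.518 d × 24 = 84.43 h.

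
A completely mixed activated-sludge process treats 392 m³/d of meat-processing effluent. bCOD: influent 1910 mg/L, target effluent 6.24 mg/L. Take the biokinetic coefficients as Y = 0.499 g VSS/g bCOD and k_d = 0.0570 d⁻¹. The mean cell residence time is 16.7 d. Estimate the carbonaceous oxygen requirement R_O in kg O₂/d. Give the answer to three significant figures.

R_O ≈ 475 kg O₂/d

Y_obs = Y / (1 + k_d θ_c) = 0.499 / (1 + 0.0570 × 16.7) = 0.499 / 1.952 = 0.2556.
Q·(S₀ − S) = 392 × (1910 − 6.24) × 10⁻³ = 746.3 kg/d removed.
Net sludge production P_X = 0.2556 × 746.3 = 190.8 kg VSS/d.
R_O = Q·(S₀ − S) − 1.42·P_X = 746.3 − 1.42 × 190.8 = 475.4 kg O₂/d.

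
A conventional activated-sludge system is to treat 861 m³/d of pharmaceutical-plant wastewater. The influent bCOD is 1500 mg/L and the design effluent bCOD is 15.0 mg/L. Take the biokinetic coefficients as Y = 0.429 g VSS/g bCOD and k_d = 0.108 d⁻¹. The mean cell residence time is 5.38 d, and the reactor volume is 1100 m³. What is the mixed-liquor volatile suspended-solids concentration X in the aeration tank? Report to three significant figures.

X ≈ 1700 mg/L

Solving the biomass balance for X: X = Y Q (S₀−S) θ_c / [V (1+k_d θ_c)] = 0.429 × 861 × (1500 − 15.0) × 5.38 / [1100 × (1 + 0.108 × 5.38)] = 1697 mg/L.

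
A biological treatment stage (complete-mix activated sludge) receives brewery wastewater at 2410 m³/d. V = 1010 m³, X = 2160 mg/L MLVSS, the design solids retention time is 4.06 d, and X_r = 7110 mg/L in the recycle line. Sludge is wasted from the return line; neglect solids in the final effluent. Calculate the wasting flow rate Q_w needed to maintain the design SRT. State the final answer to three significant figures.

Wasting from the return line (neglecting effluent solids): Q_w = V·X / (θ_c·X_r) = 1010 × 2160 / (4.06 × 7110) = 75.58 m³/d.

Q_w ≈ 75.6 m³/d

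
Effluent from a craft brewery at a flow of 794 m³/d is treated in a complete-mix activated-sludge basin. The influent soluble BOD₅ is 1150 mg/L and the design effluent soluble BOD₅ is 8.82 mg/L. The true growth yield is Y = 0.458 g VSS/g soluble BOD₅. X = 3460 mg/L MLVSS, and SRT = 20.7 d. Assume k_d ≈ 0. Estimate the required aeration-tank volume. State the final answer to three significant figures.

V·X = Y·Q·ΔS·θ_c gives V = 0.458 × 794 × (1150 − 8.82) × 20.7 / 3460 = 2483 m³.

V ≈ 2480 m³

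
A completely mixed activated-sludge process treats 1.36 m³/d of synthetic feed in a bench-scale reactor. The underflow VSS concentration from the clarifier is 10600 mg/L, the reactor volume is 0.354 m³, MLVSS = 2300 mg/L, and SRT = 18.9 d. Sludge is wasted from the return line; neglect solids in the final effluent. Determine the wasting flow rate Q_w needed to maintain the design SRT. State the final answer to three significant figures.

Q_w = (V·X)/(θ_c X_r) = 0.3540 × 2300 / (18.9 × 10600) = 0.004064 m³/d.

Q_w ≈ 0.00406 m³/d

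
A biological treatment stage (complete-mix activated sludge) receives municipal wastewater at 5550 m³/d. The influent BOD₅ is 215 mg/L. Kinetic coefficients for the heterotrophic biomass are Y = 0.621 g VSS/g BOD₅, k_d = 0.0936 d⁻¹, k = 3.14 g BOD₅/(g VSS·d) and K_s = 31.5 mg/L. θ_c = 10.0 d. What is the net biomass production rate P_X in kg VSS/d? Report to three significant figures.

For a completely mixed reactor with recycle the Lawrence–McCarty relation gives S = K_s·(1 + k_d·θ_c) / [θ_c·(Y·k − k_d) − 1] = 31.5 × (1 + 0.0936 × 10.0) / [10.0 × (0.621 × 3.14 − 0.0936) − 1] = 60.98 / 17.56 = 3.472 mg/L.
Observed yield with endogenous decay: Y_obs = Y / (1 + k_d·θ_c) = 0.621 / (1 + 0.0936 × 10.0) = 0.621 / 1.936 = 0.3208 g VSS/g BOD₅.
Mass of BOD₅ removed per day: Q(S₀ − S) = 5550 × 211.5 g/m³ = 1174 kg/d.
So the net sludge growth is P_X = 0.3208 × 1174 = 376.6 kg VSS/d.

P_X ≈ 377 kg VSS/d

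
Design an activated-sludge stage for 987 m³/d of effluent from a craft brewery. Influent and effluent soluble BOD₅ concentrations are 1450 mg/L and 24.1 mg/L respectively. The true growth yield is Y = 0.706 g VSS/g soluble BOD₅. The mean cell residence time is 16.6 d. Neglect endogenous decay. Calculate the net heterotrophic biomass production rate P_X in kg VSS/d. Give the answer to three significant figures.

P_X ≈ 994 kg VSS/d

Since k_d ≈ 0, Y_obs = Y = 0.706 g VSS/g soluble BOD₅.
Q·(S₀ − S) = 987 × (1450 − 24.1) × 10⁻³ = 1407 kg/d removed.
P_X = Y_obs · Q(S₀ − S) = 0.7060 × 1407 = 993.6 kg VSS/d.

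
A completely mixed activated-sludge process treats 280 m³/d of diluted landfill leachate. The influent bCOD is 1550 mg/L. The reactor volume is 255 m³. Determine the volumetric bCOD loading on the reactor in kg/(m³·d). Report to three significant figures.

L_v = Q S₀ / V = 280 × 1550 × 10⁻³ / 255.0 = 1.702 kg/(m³·d).

L_v ≈ 1.70 kg bCOD/(m³·d)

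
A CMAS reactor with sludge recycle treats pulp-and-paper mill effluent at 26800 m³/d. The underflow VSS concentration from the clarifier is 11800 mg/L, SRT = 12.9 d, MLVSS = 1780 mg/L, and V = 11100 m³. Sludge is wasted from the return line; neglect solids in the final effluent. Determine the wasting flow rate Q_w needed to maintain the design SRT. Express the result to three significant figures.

Q_w ≈ 130 m³/d

Wasting from the return line (neglecting effluent solids): Q_w = V·X / (θ_c·X_r) = 11100 × 1780 / (12.9 × 11800) = 129.8 m³/d.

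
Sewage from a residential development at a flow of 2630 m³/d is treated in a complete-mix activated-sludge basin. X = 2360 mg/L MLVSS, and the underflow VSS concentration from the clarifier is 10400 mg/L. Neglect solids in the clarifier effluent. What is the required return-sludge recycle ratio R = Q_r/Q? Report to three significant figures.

R ≈ 0.294

R = Q_r/Q = X/(X_r − X) = 2360 / (10400 − 2360) = 0.2935.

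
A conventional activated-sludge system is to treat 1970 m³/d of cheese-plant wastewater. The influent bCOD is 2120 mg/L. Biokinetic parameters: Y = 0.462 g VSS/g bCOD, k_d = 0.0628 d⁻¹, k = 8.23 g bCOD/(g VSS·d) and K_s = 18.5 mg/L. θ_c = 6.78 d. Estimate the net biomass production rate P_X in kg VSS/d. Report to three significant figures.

From the Monod/SRT balance for a CMAS, S = K_s·(1+k_d θ_c)/[θ_c·(Y k − k_d) − 1] = 18.5 × (1 + 0.0628 × 6.78) / [6.78 × (0.462 × 8.23 − 0.0628) − 1] = 26.38 / 24.35 = 1.083 mg/L.
The observed yield is Y_obs = Y/(1 + k_d·θ_c) = 0.462 / (1 + 0.0628 × 6.78) = 0.462 / 1.426 = 0.3240 g VSS per g bCOD removed.
Mass of bCOD removed per day: Q(S₀ − S) = 1970 × 2119 g/m³ = 4174 kg/d.
P_X = Y_obs · Q(S₀ − S) = 0.3240 × 4174 = 1353 kg VSS/d.

P_X ≈ 1350 kg VSS/d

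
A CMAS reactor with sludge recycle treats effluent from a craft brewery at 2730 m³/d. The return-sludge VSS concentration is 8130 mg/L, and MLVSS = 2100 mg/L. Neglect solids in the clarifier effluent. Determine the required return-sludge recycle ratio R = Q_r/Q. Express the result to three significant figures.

R = Q_r/Q = X/(X_r − X) = 2100 / (8130 − 2100) = 0.3483.

R ≈ 0.348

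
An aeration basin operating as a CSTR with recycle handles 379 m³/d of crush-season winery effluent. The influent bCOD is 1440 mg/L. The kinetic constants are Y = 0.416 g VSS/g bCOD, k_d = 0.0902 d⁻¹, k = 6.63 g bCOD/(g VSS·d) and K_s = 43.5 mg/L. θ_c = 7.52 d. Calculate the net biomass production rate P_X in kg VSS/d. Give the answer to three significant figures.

P_X ≈ 135 kg VSS/d

Effluent substrate depends only on kinetics and SRT: S = K_s(1 + k_d θ_c) / [θ_c(Yk − k_d) − 1] = 43.5 × (1 + 0.0902 × 7.52) / [7.52 × (0.416 × 6.63 − 0.0902) − 1] = 73.01 / 19.06 = 3.830 mg/L.
The observed yield is Y_obs = Y/(1 + k_d·θ_c) = 0.416 / (1 + 0.0902 × 7.52) = 0.416 / 1.678 = 0.2479 g VSS per g bCOD removed.
Q·(S₀ − S) = 379 × (1440 − 3.83) × 10⁻³ = 544.3 kg/d removed.
P_X = Y_obs · Q(S₀ − S) = 0.2479 × 544.3 = 134.9 kg VSS/d.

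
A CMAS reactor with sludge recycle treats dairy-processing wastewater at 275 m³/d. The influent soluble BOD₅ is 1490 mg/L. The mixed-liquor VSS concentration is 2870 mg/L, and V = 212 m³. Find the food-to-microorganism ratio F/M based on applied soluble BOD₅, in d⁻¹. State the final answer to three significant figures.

F/M = Q·S₀ / (V·X) = 275 × 1490 / (212.0 × 2870) = 0.6734 g soluble BOD₅·(g VSS·d)⁻¹.

F/M ≈ 0.673 d⁻¹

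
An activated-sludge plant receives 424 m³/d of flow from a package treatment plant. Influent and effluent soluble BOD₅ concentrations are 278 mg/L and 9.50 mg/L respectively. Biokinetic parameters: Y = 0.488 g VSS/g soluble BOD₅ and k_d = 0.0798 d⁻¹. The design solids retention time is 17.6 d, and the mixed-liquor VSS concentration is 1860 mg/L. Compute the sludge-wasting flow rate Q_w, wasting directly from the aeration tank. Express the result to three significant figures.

Steady-state biomass mass balance: V·X·(1 + k_d·θ_c) = Y·Q·(S₀ − S)·θ_c, so V = 0.488 × 424 × (278 − 9.50) × 17.6 / [1860 × (1 + 0.0798 × 17.6)] = 9.78×10^5 / 4472 = 218.6 m³.
For wasting at MLVSS concentration, Q_w = V/θ_c = 218.6/17.6 = 12.42 m³/d.

Q_w ≈ 12.4 m³/d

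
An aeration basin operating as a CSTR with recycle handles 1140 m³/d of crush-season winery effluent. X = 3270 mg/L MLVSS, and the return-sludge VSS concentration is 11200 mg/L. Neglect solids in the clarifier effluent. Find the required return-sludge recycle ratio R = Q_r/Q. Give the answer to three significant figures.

Solids balance on the clarifier gives (1+R)X = R·X_r, so R = X/(X_r − X) = 3270 / (11200 − 3270) = 0.4124.

R ≈ 0.412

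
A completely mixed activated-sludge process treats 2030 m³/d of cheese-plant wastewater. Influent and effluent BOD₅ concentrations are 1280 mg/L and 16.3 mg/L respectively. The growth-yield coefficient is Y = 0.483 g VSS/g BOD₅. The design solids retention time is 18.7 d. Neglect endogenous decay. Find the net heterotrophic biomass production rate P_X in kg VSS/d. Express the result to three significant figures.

P_X ≈ 1240 kg VSS/d

Since k_d ≈ 0, Y_obs = Y = 0.483 g VSS/g BOD₅.
Mass of BOD₅ removed per day: Q(S₀ − S) = 2030 × 1264 g/m³ = 2565 kg/d.
P_X = Y_obs · Q(S₀ − S) = 0.4830 × 2565 = 1239 kg VSS/d.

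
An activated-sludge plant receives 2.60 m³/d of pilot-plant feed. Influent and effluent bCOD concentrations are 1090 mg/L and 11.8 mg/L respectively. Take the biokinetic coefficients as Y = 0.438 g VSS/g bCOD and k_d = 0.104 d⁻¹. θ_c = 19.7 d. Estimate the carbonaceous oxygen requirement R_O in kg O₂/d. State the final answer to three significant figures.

The observed yield is Y_obs = Y/(1 + k_d·θ_c) = 0.438 / (1 + 0.104 × 19.7) = 0.438 / 3.049 = 0.1437 g VSS per g bCOD removed.
Substrate removed = Q·(S₀ − S) = 2.60 m³/d × (1090 − 11.8) g/m³ = 2.8×10^3 g/d = 2.803 kg/d.
Biomass synthesised: P_X = Y_obs × 2.803 = 0.4027 kg VSS/d.
Carbonaceous O₂ demand = substrate oxidised − cell-mass equivalent = 2.803 − 1.42 × 0.4027 = 2.231 kg O₂/d.

R_O ≈ 2.23 kg O₂/d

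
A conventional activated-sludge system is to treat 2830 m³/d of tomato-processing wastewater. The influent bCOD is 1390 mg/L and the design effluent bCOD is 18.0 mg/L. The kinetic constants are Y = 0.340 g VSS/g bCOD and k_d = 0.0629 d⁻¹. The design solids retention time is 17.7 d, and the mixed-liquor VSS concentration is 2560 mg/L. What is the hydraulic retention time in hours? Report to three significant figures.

τ ≈ 36.6 h

From the SRT design equation V = Y Q (S₀−S) θ_c / [X (1 + k_d θ_c)] = 0.340 × 2830 × (1390 − 18.0) × 17.7 / [2560 × (1 + 0.0629 × 17.7)] = 2.34×10^7 / 5410 = 4319 m³.
τ = V/Q = 4319/2830 = 1.526 d, or 36.63 h.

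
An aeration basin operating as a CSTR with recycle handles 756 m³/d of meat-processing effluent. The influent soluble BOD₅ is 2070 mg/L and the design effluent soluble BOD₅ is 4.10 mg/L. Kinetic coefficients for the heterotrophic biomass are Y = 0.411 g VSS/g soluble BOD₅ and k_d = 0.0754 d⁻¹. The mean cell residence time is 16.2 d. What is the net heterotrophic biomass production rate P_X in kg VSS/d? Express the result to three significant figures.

Correct the yield for decay: Y_obs = Y/(1 + k_d θ_c) = 0.411 / (1 + 0.0754 × 16.2) = 0.411 / 2.221 = 0.1850.
Mass of soluble BOD₅ removed per day: Q(S₀ − S) = 756 × 2066 g/m³ = 1562 kg/d.
Biomass produced: P_X = Y_obs·Q·ΔS = 0.1850 × 1562 ≈ 289.0 kg VSS/d.

P_X ≈ 289 kg VSS/d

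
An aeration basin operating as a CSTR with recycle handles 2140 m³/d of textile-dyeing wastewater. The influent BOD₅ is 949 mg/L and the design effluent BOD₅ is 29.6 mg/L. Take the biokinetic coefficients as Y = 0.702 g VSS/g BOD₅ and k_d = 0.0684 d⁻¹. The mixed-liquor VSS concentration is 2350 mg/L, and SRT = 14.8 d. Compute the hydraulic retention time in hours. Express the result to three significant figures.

τ ≈ 48.5 h

From the SRT design equation V = Y Q (S₀−S) θ_c / [X (1 + k_d θ_c)] = 0.702 × 2140 × (949 − 29.6) × 14.8 / [2350 × (1 + 0.0684 × 14.8)] = 2.04×10^7 / 4729 = 4323 m³.
HRT = V/Q = 4323 m³ / 2140 m³·d⁻¹ = 2.020 d × 24 = 48.48 h.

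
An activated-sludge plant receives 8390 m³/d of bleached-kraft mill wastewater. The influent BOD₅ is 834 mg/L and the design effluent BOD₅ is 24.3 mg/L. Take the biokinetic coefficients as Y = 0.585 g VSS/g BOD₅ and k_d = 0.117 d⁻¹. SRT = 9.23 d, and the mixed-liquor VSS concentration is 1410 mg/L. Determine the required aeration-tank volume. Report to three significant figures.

V ≈ 12500 m³

From the SRT design equation V = Y Q (S₀−S) θ_c / [X (1 + k_d θ_c)] = 0.585 × 8390 × (834 − 24.3) × 9.23 / [1410 × (1 + 0.117 × 9.23)] = 3.67×10^7 / 2933 = 12508 m³.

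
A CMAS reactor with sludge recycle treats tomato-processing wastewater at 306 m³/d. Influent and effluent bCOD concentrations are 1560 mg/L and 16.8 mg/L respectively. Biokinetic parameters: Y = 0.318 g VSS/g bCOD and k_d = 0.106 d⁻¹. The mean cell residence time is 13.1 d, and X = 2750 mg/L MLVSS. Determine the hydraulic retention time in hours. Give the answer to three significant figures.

τ ≈ 23.5 h

Rearranging the biomass balance for a CMAS with decay, V = Y·Q·ΔS·θ_c / [X·(1+k_d θ_c)] = 0.318 × 306 × (1560 − 16.8) × 13.1 / [2750 × (1 + 0.106 × 13.1)] = 1.97×10^6 / 6569 = 299.5 m³.
Hydraulic retention time τ = V/Q = 299.5 / 306 = 0.9787 d = 23.49 h.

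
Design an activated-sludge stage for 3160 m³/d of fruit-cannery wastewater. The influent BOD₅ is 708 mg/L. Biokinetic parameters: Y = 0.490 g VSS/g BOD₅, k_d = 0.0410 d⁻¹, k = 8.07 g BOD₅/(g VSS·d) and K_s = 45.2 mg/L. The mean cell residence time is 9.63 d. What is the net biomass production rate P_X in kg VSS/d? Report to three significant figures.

P_X ≈ 784 kg VSS/d

Effluent substrate depends only on kinetics and SRT: S = K_s(1 + k_d θ_c) / [θ_c(Yk − k_d) − 1] = 45.2 × (1 + 0.0410 × 9.63) / [9.63 × (0.490 × 8.07 − 0.0410) − 1] = 63.05 / 36.69 = 1.719 mg/L.
The observed yield is Y_obs = Y/(1 + k_d·θ_c) = 0.490 / (1 + 0.0410 × 9.63) = 0.490 / 1.395 = 0.3513 g VSS per g BOD₅ removed.
Mass of BOD₅ removed per day: Q(S₀ − S) = 3160 × 706.3 g/m³ = 2232 kg/d.
Net biomass production P_X = Y_obs × Q·(S₀ − S) = 0.3513 × 2232 = 784.0 kg VSS/d.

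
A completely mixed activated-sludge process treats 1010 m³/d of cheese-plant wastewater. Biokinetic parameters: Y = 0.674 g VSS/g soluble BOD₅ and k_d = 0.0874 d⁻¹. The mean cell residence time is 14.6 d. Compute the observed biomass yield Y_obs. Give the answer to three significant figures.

Y_obs ≈ 0.296 g VSS/g soluble BOD₅

Observed yield with endogenous decay: Y_obs = Y / (1 + k_d·θ_c) = 0.674 / (1 + 0.0874 × 14.6) = 0.674 / 2.276 = 0.2961 g VSS/g soluble BOD₅.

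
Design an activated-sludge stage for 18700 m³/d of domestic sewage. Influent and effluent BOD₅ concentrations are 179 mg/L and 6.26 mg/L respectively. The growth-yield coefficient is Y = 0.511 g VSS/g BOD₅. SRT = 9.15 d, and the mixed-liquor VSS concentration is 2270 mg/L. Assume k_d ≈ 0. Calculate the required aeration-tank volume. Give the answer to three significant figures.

V ≈ 6650 m³

With k_d = 0 the design equation reduces to V = Y Q (S₀−S) θ_c / X = 0.511 × 18700 × (179 − 6.26) × 9.15 / 2270 = 6654 m³.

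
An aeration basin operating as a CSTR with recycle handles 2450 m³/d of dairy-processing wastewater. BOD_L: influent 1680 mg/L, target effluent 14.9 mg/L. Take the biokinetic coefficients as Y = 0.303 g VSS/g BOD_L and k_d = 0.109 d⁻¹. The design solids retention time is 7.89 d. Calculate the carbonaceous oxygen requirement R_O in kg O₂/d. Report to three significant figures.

R_O ≈ 3140 kg O₂/d

The observed yield is Y_obs = Y/(1 + k_d·θ_c) = 0.303 / (1 + 0.109 × 7.89) = 0.303 / 1.860 = 0.1629 g VSS per g BOD_L removed.
ΔS = 1680 − 14.9 = 1665 mg/L, so the substrate removal rate is 2450 × 1665/1000 = 4079 kg BOD_L/d.
P_X = Y_obs·Q·(S₀ − S) = 0.1629 × 4079 = 664.6 kg VSS/d.
R_O = Q·ΔS − 1.42 P_X = 4079 − 943.7 = 3136 kg O₂/d.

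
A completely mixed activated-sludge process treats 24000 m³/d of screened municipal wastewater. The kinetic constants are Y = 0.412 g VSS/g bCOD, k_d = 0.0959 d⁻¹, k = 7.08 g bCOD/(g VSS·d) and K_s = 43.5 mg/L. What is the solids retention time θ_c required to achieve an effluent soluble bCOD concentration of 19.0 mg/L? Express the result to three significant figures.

θ_c ≈ 1.26 d

From 1/θ_c = Y·k·S/(K_s + S) − k_d: Y·k·S/(K_s+S) = 0.412 × 7.08 × 19.0 / (43.5 + 19.0) = 0.8868 d⁻¹.
1/θ_c = 0.8868 − 0.0959 = 0.7909 d⁻¹, so θ_c = 1.264 d.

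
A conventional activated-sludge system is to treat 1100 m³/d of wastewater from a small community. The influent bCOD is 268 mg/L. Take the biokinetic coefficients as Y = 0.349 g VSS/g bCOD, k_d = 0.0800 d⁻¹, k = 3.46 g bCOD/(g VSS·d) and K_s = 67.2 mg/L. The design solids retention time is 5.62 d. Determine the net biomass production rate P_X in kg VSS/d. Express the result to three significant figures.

Effluent substrate depends only on kinetics and SRT: S = K_s(1 + k_d θ_c) / [θ_c(Yk − k_d) − 1] = 67.2 × (1 + 0.0800 × 5.62) / [5.62 × (0.349 × 3.46 − 0.0800) − 1] = 97.41 / 5.337 = 18.25 mg/L.
Observed yield with endogenous decay: Y_obs = Y / (1 + k_d·θ_c) = 0.349 / (1 + 0.0800 × 5.62) = 0.349 / 1.450 = 0.2408 g VSS/g bCOD.
Q·(S₀ − S) = 1100 × (268 − 18.3) × 10⁻³ = 274.7 kg/d removed.
Net biomass production P_X = Y_obs × Q·(S₀ − S) = 0.2408 × 274.7 = 66.13 kg VSS/d.

P_X ≈ 66.1 kg VSS/d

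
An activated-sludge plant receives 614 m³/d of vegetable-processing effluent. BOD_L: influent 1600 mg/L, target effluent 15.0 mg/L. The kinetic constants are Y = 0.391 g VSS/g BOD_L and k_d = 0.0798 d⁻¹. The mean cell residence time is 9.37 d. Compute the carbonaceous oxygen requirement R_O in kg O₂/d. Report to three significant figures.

R_O ≈ 664 kg O₂/d

The observed yield is Y_obs = Y/(1 + k_d·θ_c) = 0.391 / (1 + 0.0798 × 9.37) = 0.391 / 1.748 = 0.2237 g VSS per g BOD_L removed.
ΔS = 1600 − 15.0 = 1585 mg/L, so the substrate removal rate is 614 × 1585/1000 = 973.2 kg BOD_L/d.
P_X = Y_obs·Q·(S₀ − S) = 0.2237 × 973.2 = 217.7 kg VSS/d.
R_O = Q·(S₀ − S) − 1.42·P_X = 973.2 − 1.42 × 217.7 = 664.0 kg O₂/d.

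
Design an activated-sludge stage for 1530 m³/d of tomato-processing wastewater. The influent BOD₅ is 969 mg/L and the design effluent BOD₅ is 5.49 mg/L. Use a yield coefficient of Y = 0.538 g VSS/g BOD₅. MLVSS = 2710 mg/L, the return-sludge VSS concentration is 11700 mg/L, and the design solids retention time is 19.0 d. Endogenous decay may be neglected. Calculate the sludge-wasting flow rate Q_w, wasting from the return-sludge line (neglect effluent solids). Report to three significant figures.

With k_d = 0 the design equation reduces to V = Y Q (S₀−S) θ_c / X = 0.538 × 1530 × (969 − 5.49) × 19.0 / 2710 = 5561 m³.
θ_c = V·X/(Q_w·X_r) when wasting from the recycle, so Q_w = V·X/(θ_c·X_r) = 5561 × 2710 / (19.0 × 11700) = 67.79 m³/d.

Q_w ≈ 67.8 m³/d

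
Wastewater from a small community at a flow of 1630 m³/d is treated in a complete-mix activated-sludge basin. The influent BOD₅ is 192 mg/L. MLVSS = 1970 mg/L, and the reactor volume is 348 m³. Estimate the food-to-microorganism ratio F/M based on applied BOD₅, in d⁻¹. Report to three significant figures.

F/M ≈ 0.457 d⁻¹

F/M = Q·S₀ / (V·X) = 1630 × 192 / (348.0 × 1970) = 0.4565 g BOD₅·(g VSS·d)⁻¹.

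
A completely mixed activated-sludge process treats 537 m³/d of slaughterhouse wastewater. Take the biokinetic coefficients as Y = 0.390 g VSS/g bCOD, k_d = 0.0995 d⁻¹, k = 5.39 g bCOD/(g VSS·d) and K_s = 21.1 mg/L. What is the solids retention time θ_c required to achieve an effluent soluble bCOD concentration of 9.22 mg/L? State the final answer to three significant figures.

At the target effluent, Y k S/(K_s+S) = 0.390×5.39×9.22/30.32 = 0.6392 d⁻¹.
1/θ_c = 0.6392 − 0.0995 = 0.5397 d⁻¹, so θ_c = 1.853 d.

θ_c ≈ 1.85 d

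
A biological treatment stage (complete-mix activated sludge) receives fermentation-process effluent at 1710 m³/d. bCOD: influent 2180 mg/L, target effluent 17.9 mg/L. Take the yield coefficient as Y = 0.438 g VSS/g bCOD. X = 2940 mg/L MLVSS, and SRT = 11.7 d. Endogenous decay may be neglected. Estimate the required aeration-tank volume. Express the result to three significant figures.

V ≈ 6440 m³

Biomass mass balance (decay neglected): V·X = Y·Q·(S₀ − S)·θ_c, so V = 0.438 × 1710 × (2180 − 17.9) × 11.7 / 2940 = 6444 m³.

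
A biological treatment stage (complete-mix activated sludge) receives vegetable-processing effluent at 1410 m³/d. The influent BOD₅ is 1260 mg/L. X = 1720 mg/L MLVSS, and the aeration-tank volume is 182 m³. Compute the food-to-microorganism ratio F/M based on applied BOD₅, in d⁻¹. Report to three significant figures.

F/M ≈ 5.68 d⁻¹

F/M = Q·S₀ / (V·X) = 1410 × 1260 / (182.0 × 1720) = 5.675 g BOD₅·(g VSS·d)⁻¹.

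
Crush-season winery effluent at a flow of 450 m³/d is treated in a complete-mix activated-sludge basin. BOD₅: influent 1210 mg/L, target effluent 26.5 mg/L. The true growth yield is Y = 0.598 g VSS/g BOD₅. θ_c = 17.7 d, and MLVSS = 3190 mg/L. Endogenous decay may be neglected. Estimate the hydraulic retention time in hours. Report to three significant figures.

τ ≈ 94.2 h

With k_d = 0 the design equation reduces to V = Y Q (S₀−S) θ_c / X = 0.598 × 450 × (1210 − 26.5) × 17.7 / 3190 = 1767 m³.
τ = V/Q = 1767/450 = 3.927 d, or 94.25 h.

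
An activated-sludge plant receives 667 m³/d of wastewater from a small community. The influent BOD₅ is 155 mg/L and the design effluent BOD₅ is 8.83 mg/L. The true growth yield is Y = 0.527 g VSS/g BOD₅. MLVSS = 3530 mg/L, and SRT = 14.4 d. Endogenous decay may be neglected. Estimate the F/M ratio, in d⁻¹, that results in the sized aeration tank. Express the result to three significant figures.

F/M ≈ 0.140 d⁻¹

With k_d = 0 the design equation reduces to V = Y Q (S₀−S) θ_c / X = 0.527 × 667 × (155 − 8.83) × 14.4 / 3530 = 209.6 m³.
F/M = applied load / biomass = Q·S₀/(V·X) = 667 × 155 / (209.6 × 3530) = 0.1397 d⁻¹.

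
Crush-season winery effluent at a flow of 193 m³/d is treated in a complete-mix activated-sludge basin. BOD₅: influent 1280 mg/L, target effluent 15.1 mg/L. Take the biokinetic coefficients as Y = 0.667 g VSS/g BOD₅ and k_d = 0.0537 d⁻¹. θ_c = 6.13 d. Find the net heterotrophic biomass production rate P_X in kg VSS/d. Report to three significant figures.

P_X ≈ 123 kg VSS/d

The observed yield is Y_obs = Y/(1 + k_d·θ_c) = 0.667 / (1 + 0.0537 × 6.13) = 0.667 / 1.329 = 0.5018 g VSS per g BOD₅ removed.
Substrate removed = Q·(S₀ − S) = 193 m³/d × (1280 − 15.1) g/m³ = 2.44×10^5 g/d = 244.1 kg/d.
So the net sludge growth is P_X = 0.5018 × 244.1 = 122.5 kg VSS/d.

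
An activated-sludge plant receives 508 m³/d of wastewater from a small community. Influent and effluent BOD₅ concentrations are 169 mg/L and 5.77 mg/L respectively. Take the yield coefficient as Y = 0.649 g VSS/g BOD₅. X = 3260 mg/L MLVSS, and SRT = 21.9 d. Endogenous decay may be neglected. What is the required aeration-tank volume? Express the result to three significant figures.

V ≈ 362 m³

Biomass mass balance (decay neglected): V·X = Y·Q·(S₀ − S)·θ_c, so V = 0.649 × 508 × (169 − 5.77) × 21.9 / 3260 = 361.5 m³.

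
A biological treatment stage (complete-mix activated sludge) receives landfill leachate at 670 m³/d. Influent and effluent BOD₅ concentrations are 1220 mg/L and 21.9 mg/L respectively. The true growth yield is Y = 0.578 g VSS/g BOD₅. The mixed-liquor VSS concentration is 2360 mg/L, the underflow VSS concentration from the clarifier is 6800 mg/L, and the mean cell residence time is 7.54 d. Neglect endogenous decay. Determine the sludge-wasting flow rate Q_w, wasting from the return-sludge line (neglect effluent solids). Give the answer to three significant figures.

Q_w ≈ 68.2 m³/d

V·X = Y·Q·ΔS·θ_c gives V = 0.578 × 670 × (1220 − 21.9) × 7.54 / 2360 = 1482 m³.
Q_w = (V·X)/(θ_c X_r) = 1482 × 2360 / (7.54 × 6800) = 68.23 m³/d.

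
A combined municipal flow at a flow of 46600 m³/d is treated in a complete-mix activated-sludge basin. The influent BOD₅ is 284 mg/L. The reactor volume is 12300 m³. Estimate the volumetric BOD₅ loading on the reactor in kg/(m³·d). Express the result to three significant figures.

L_v ≈ 1.08 kg BOD₅/(m³·d)

L_v = Q S₀ / V = 46600 × 284 × 10⁻³ / 12300 = 1.076 kg/(m³·d).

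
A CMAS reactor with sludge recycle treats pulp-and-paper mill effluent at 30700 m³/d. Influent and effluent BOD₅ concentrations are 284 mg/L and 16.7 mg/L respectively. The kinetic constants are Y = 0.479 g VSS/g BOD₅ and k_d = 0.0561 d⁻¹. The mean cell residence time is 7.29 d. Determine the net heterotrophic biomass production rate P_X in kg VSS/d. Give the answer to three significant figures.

The observed yield is Y_obs = Y/(1 + k_d·θ_c) = 0.479 / (1 + 0.0561 × 7.29) = 0.479 / 1.409 = 0.3400 g VSS per g BOD₅ removed.
Substrate removed = Q·(S₀ − S) = 30700 m³/d × (284 − 16.7) g/m³ = 8.21×10^6 g/d = 8206 kg/d.
Biomass produced: P_X = Y_obs·Q·ΔS = 0.3400 × 8206 ≈ 2790 kg VSS/d.

P_X ≈ 2790 kg VSS/d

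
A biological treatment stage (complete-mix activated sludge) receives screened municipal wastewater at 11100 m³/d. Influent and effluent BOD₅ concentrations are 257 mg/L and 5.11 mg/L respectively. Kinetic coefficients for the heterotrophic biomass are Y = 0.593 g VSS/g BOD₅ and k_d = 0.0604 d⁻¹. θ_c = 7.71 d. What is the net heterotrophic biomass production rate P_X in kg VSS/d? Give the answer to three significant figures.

Y_obs = Y / (1 + k_d θ_c) = 0.593 / (1 + 0.0604 × 7.71) = 0.593 / 1.466 = 0.4046.
Substrate removed = Q·(S₀ − S) = 11100 m³/d × (257 − 5.11) g/m³ = 2.8×10^6 g/d = 2796 kg/d.
P_X = Y_obs · Q(S₀ − S) = 0.4046 × 2796 = 1131 kg VSS/d.

P_X ≈ 1130 kg VSS/d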